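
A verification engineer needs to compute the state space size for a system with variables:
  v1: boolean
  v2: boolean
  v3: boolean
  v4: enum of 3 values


State space = product of domain sizes of all variables.
Domain sizes:
  v1 (boolean): 2
  v2 (boolean): 2
  v3 (boolean): 2
  v4 (enum of 3 values): 3
Product = 2 * 2 * 2 * 3 = 24

24


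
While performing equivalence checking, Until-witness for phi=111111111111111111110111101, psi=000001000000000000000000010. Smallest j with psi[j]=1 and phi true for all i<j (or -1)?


(phi U psi) at 0: need smallest j with psi[j]=1 and phi[i]=1 for all i in [0,j).
Scan from step 0:
  step 0: phi=1, psi=0 -> continue
  step 1: phi=1, psi=0 -> continue
  step 2: phi=1, psi=0 -> continue
  step 3: phi=1, psi=0 -> continue
  step 5: psi=1 and phi held for [0,5) -> witness found
Witness step = 5

5


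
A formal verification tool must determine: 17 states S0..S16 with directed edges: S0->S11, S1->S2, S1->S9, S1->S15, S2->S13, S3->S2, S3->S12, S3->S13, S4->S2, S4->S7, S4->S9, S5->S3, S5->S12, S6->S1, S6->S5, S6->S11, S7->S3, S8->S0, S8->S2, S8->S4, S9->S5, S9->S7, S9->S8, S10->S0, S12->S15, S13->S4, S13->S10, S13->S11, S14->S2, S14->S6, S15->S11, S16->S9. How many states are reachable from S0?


BFS from S0:
  layer 0: {S0}
  layer 1: {S11}
Reachable set: {S0, S11}
Count = 2

2


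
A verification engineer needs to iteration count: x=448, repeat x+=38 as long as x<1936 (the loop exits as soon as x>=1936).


Step 1: x goes from 448 toward 1936 by 38; the body runs while x<1936, so iterations = ceil((bound-start)/step)
Step 2: Distance=1488
Step 3: ceil(1488/38)=40

40


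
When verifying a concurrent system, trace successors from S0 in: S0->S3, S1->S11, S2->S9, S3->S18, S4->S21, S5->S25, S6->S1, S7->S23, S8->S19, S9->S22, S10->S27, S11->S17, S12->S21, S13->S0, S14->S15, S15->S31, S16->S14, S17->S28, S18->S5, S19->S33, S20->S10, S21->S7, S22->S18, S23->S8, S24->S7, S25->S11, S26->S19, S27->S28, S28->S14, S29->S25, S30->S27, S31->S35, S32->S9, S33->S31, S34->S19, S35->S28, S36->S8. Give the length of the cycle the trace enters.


Trace from S0 until a state repeats:
  S0 -> S3 -> S18 -> S5 -> S25 -> S11 -> S17 -> S28 -> S14 -> S15 -> S31 -> S35 -> S28
S28 first seen at step 7, revisited at step 12.
Cycle length = 12 - 7 = 5

5


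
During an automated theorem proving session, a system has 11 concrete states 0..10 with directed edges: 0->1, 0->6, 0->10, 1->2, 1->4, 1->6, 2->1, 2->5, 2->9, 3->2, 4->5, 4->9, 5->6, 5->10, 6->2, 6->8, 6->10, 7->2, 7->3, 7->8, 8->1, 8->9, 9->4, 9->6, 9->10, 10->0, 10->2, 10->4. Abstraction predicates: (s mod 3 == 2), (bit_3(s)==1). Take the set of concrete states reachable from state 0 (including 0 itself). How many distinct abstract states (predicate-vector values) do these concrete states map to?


BFS from 0:
Concrete reachable: {0, 1, 2, 4, 5, 6, 8, 9, 10}
Abstract via predicates (s mod 3 == 2), (bit_3(s)==1):
  (0,0) <- {0, 1, 4, 6}
  (0,1) <- {9, 10}
  (1,0) <- {2, 5}
  (1,1) <- {8}
Distinct abstract states = 4

4


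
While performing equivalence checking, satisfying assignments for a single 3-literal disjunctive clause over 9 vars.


Step 1: Total=2^9=512
Step 2: Unsat when all 3 false: 2^6=64
Step 3: Sat=512-64=448

448


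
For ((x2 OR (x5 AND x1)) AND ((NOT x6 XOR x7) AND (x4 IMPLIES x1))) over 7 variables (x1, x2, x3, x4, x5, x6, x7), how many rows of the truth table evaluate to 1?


Formula: ((x2 OR (x5 AND x1)) AND ((NOT x6 XOR x7) AND (x4 IMPLIES x1))) over 7 vars (128 rows)
Evaluate each row (x1, x2, x3, x4, x5, x6, x7 as bits, MSB first):
  row 0 [0000000]: ((0 OR (0 AND 0)) AND ((NOT 0 XOR 0) AND (0 IMPLIES 0))) -> 0
  row 1 [0000001]: ((0 OR (0 AND 0)) AND ((NOT 0 XOR 1) AND (0 IMPLIES 0))) -> 0
  row 2 [0000010]: ((0 OR (0 AND 0)) AND ((NOT 1 XOR 0) AND (0 IMPLIES 0))) -> 0
  row 3 [0000011]: ((0 OR (0 AND 0)) AND ((NOT 1 XOR 1) AND (0 IMPLIES 0))) -> 0
  row 4 [0000100]: ((0 OR (1 AND 0)) AND ((NOT 0 XOR 0) AND (0 IMPLIES 0))) -> 0
  (every remaining row is evaluated the same way; all 128 results are listed next)
Full result column, 8 rows per line (x1,x2,x3,x4 fixed per line; x5,x6,x7 runs 000..111 left to right):
  rows 0-7 [x1,x2,x3,x4=0000]: 00000000  (ones: 0)
  rows 8-15 [x1,x2,x3,x4=0001]: 00000000  (ones: 0)
  rows 16-23 [x1,x2,x3,x4=0010]: 00000000  (ones: 0)
  rows 24-31 [x1,x2,x3,x4=0011]: 00000000  (ones: 0)
  rows 32-39 [x1,x2,x3,x4=0100]: 10011001  (ones: 4)
  rows 40-47 [x1,x2,x3,x4=0101]: 00000000  (ones: 0)
  rows 48-55 [x1,x2,x3,x4=0110]: 10011001  (ones: 4)
  rows 56-63 [x1,x2,x3,x4=0111]: 00000000  (ones: 0)
  rows 64-71 [x1,x2,x3,x4=1000]: 00001001  (ones: 2)
  rows 72-79 [x1,x2,x3,x4=1001]: 00001001  (ones: 2)
  rows 80-87 [x1,x2,x3,x4=1010]: 00001001  (ones: 2)
  rows 88-95 [x1,x2,x3,x4=1011]: 00001001  (ones: 2)
  rows 96-103 [x1,x2,x3,x4=1100]: 10011001  (ones: 4)
  rows 104-111 [x1,x2,x3,x4=1101]: 10011001  (ones: 4)
  rows 112-119 [x1,x2,x3,x4=1110]: 10011001  (ones: 4)
  rows 120-127 [x1,x2,x3,x4=1111]: 10011001  (ones: 4)
Count of 1-rows = 0+0+0+0+4+0+4+0+2+2+2+2+4+4+4+4 = 32

32


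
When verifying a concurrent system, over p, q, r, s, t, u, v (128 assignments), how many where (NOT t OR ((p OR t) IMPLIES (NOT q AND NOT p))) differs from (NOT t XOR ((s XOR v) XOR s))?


F1 = (NOT t OR ((p OR t) IMPLIES (NOT q AND NOT p)))
F2 = (NOT t XOR ((s XOR v) XOR s))
Evaluate both on each of 128 rows (bits = p,q,r,s,t,u,v):
  row 0 [0000000]: F1=1 F2=1 -> 0
  row 1 [0000001]: F1=1 F2=0 (differ) -> 1
  row 2 [0000010]: F1=1 F2=1 -> 0
  row 3 [0000011]: F1=1 F2=0 (differ) -> 1
  row 4 [0000100]: F1=1 F2=0 (differ) -> 1
  (every remaining row is evaluated the same way; all 128 results are listed next)
Full result column, 8 rows per line (p,q,r,s fixed per line; t,u,v runs 000..111 left to right):
  rows 0-7 [p,q,r,s=0000]: 01011010  (ones: 4)
  rows 8-15 [p,q,r,s=0001]: 01011010  (ones: 4)
  rows 16-23 [p,q,r,s=0010]: 01011010  (ones: 4)
  rows 24-31 [p,q,r,s=0011]: 01011010  (ones: 4)
  rows 32-39 [p,q,r,s=0100]: 01010101  (ones: 4)
  rows 40-47 [p,q,r,s=0101]: 01010101  (ones: 4)
  rows 48-55 [p,q,r,s=0110]: 01010101  (ones: 4)
  rows 56-63 [p,q,r,s=0111]: 01010101  (ones: 4)
  rows 64-71 [p,q,r,s=1000]: 01010101  (ones: 4)
  rows 72-79 [p,q,r,s=1001]: 01010101  (ones: 4)
  rows 80-87 [p,q,r,s=1010]: 01010101  (ones: 4)
  rows 88-95 [p,q,r,s=1011]: 01010101  (ones: 4)
  rows 96-103 [p,q,r,s=1100]: 01010101  (ones: 4)
  rows 104-111 [p,q,r,s=1101]: 01010101  (ones: 4)
  rows 112-119 [p,q,r,s=1110]: 01010101  (ones: 4)
  rows 120-127 [p,q,r,s=1111]: 01010101  (ones: 4)
Disagreements = 4+4+4+4+4+4+4+4+4+4+4+4+4+4+4+4 = 64

64


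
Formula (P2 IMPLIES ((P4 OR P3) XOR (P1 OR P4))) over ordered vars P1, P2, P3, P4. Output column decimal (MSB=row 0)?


Formula: (P2 IMPLIES ((P4 OR P3) XOR (P1 OR P4))) over P1, P2, P3, P4 (16 rows)
Evaluate each row (bits = P1,P2,P3,P4, MSB first):
  row 0 [0000]: (0 IMPLIES ((0 OR 0) XOR (0 OR 0))) -> 1
  row 1 [0001]: (0 IMPLIES ((1 OR 0) XOR (0 OR 1))) -> 1
  row 2 [0010]: (0 IMPLIES ((0 OR 1) XOR (0 OR 0))) -> 1
  row 3 [0011]: (0 IMPLIES ((1 OR 1) XOR (0 OR 1))) -> 1
  row 4 [0100]: (1 IMPLIES ((0 OR 0) XOR (0 OR 0))) -> 0
  row 5 [0101]: (1 IMPLIES ((1 OR 0) XOR (0 OR 1))) -> 0
  row 6 [0110]: (1 IMPLIES ((0 OR 1) XOR (0 OR 0))) -> 1
  row 7 [0111]: (1 IMPLIES ((1 OR 1) XOR (0 OR 1))) -> 0
  row 8 [1000]: (0 IMPLIES ((0 OR 0) XOR (1 OR 0))) -> 1
  row 9 [1001]: (0 IMPLIES ((1 OR 0) XOR (1 OR 1))) -> 1
  row 10 [1010]: (0 IMPLIES ((0 OR 1) XOR (1 OR 0))) -> 1
  row 11 [1011]: (0 IMPLIES ((1 OR 1) XOR (1 OR 1))) -> 1
  row 12 [1100]: (1 IMPLIES ((0 OR 0) XOR (1 OR 0))) -> 1
  row 13 [1101]: (1 IMPLIES ((1 OR 0) XOR (1 OR 1))) -> 0
  row 14 [1110]: (1 IMPLIES ((0 OR 1) XOR (1 OR 0))) -> 0
  row 15 [1111]: (1 IMPLIES ((1 OR 1) XOR (1 OR 1))) -> 0
Full result column, 4 rows per line (P1,P2 fixed per line; P3,P4 runs 00..11 left to right):
  rows 0-3 [P1,P2=00]: 1111  = hex F
  rows 4-7 [P1,P2=01]: 0010  = hex 2
  rows 8-11 [P1,P2=10]: 1111  = hex F
  rows 12-15 [P1,P2=11]: 1000  = hex 8
Output column (row 0 .. row 15) = 1111001011111000
Output column grouped in 4s = 1111 0010 1111 1000 = 0xF2F8
Convert to decimal digit by digit (value = value*16 + digit):
  F -> 15
  15*16 + 2 = 242
  242*16 + 15 (F) = 3887
  3887*16 + 8 = 62200
Decimal = 62200

62200


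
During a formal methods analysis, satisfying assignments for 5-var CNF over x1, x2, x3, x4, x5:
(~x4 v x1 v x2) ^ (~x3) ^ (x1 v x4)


CNF with 3 clauses over 5 vars (32 assignments).
An assignment satisfies CNF iff every clause has >=1 true literal.
Check each row (bits = x1,x2,x3,x4,x5; clause T/F shown):
  row 0 [00000]: clauses=TTF -> 0
  row 1 [00001]: clauses=TTF -> 0
  row 2 [00010]: clauses=FTT -> 0
  row 3 [00011]: clauses=FTT -> 0
  row 4 [00100]: clauses=TFF -> 0
  row 5 [00101]: clauses=TFF -> 0
  row 6 [00110]: clauses=FFT -> 0
  row 7 [00111]: clauses=FFT -> 0
  row 8 [01000]: clauses=TTF -> 0
  row 9 [01001]: clauses=TTF -> 0
  row 10 [01010]: clauses=TTT -> 1
  row 11 [01011]: clauses=TTT -> 1
  row 12 [01100]: clauses=TFF -> 0
  row 13 [01101]: clauses=TFF -> 0
  row 14 [01110]: clauses=TFT -> 0
  row 15 [01111]: clauses=TFT -> 0
  row 16 [10000]: clauses=TTT -> 1
  row 17 [10001]: clauses=TTT -> 1
  row 18 [10010]: clauses=TTT -> 1
  row 19 [10011]: clauses=TTT -> 1
  row 20 [10100]: clauses=TFT -> 0
  row 21 [10101]: clauses=TFT -> 0
  row 22 [10110]: clauses=TFT -> 0
  row 23 [10111]: clauses=TFT -> 0
  row 24 [11000]: clauses=TTT -> 1
  row 25 [11001]: clauses=TTT -> 1
  row 26 [11010]: clauses=TTT -> 1
  row 27 [11011]: clauses=TTT -> 1
  row 28 [11100]: clauses=TFT -> 0
  row 29 [11101]: clauses=TFT -> 0
  row 30 [11110]: clauses=TFT -> 0
  row 31 [11111]: clauses=TFT -> 0
Full result column, 8 rows per line (x1,x2 fixed per line; x3,x4,x5 runs 000..111 left to right):
  rows 0-7 [x1,x2=00]: 00000000  (ones: 0)
  rows 8-15 [x1,x2=01]: 00110000  (ones: 2)
  rows 16-23 [x1,x2=10]: 11110000  (ones: 4)
  rows 24-31 [x1,x2=11]: 11110000  (ones: 4)
Satisfying assignments = 0+2+4+4 = 10

10


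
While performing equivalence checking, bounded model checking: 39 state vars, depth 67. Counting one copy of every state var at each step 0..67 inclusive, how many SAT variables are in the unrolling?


BMC unrolls to depth k, creating one copy of each state var for steps 0..k.
Step count = 67 + 1 = 68 (steps 0 through 67)
Vars per step = 39
Total = 39 * 68 = 2652

2652


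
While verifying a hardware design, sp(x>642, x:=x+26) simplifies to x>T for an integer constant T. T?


Formula: sp(P, x:=E) = exists old_x. (x = E[old_x/x]) AND P[old_x/x] (old_x is the value of x before the assignment; eliminate old_x by solving x = E[old_x/x] for old_x)
Step 1: Precondition P: x>642, i.e. old_x > 642
Step 2: Assignment gives x = old_x + 26, so old_x = x - 26
Step 3: Substitute into P: x - 26 > 642
Step 4: Simplify: x > 642+26 = 668

668


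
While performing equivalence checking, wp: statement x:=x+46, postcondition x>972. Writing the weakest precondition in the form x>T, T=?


Formula: wp(x:=E, P) = P[E/x] (substitute E for x in postcondition)
Step 1: Postcondition: x>972
Step 2: Substitute x+46 for x: x+46>972
Step 3: Solve for x: x > 972-46 = 926

926


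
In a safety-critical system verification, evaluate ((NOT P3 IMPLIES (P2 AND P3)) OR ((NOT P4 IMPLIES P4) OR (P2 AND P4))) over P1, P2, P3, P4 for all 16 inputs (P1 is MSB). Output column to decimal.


Formula: ((NOT P3 IMPLIES (P2 AND P3)) OR ((NOT P4 IMPLIES P4) OR (P2 AND P4))) over P1, P2, P3, P4 (16 rows)
Evaluate each row (bits = P1,P2,P3,P4, MSB first):
  row 0 [0000]: ((NOT 0 IMPLIES (0 AND 0)) OR ((NOT 0 IMPLIES 0) OR (0 AND 0))) -> 0
  row 1 [0001]: ((NOT 0 IMPLIES (0 AND 0)) OR ((NOT 1 IMPLIES 1) OR (0 AND 1))) -> 1
  row 2 [0010]: ((NOT 1 IMPLIES (0 AND 1)) OR ((NOT 0 IMPLIES 0) OR (0 AND 0))) -> 1
  row 3 [0011]: ((NOT 1 IMPLIES (0 AND 1)) OR ((NOT 1 IMPLIES 1) OR (0 AND 1))) -> 1
  row 4 [0100]: ((NOT 0 IMPLIES (1 AND 0)) OR ((NOT 0 IMPLIES 0) OR (1 AND 0))) -> 0
  row 5 [0101]: ((NOT 0 IMPLIES (1 AND 0)) OR ((NOT 1 IMPLIES 1) OR (1 AND 1))) -> 1
  row 6 [0110]: ((NOT 1 IMPLIES (1 AND 1)) OR ((NOT 0 IMPLIES 0) OR (1 AND 0))) -> 1
  row 7 [0111]: ((NOT 1 IMPLIES (1 AND 1)) OR ((NOT 1 IMPLIES 1) OR (1 AND 1))) -> 1
  row 8 [1000]: ((NOT 0 IMPLIES (0 AND 0)) OR ((NOT 0 IMPLIES 0) OR (0 AND 0))) -> 0
  row 9 [1001]: ((NOT 0 IMPLIES (0 AND 0)) OR ((NOT 1 IMPLIES 1) OR (0 AND 1))) -> 1
  row 10 [1010]: ((NOT 1 IMPLIES (0 AND 1)) OR ((NOT 0 IMPLIES 0) OR (0 AND 0))) -> 1
  row 11 [1011]: ((NOT 1 IMPLIES (0 AND 1)) OR ((NOT 1 IMPLIES 1) OR (0 AND 1))) -> 1
  row 12 [1100]: ((NOT 0 IMPLIES (1 AND 0)) OR ((NOT 0 IMPLIES 0) OR (1 AND 0))) -> 0
  row 13 [1101]: ((NOT 0 IMPLIES (1 AND 0)) OR ((NOT 1 IMPLIES 1) OR (1 AND 1))) -> 1
  row 14 [1110]: ((NOT 1 IMPLIES (1 AND 1)) OR ((NOT 0 IMPLIES 0) OR (1 AND 0))) -> 1
  row 15 [1111]: ((NOT 1 IMPLIES (1 AND 1)) OR ((NOT 1 IMPLIES 1) OR (1 AND 1))) -> 1
Full result column, 4 rows per line (P1,P2 fixed per line; P3,P4 runs 00..11 left to right):
  rows 0-3 [P1,P2=00]: 0111  = hex 7
  rows 4-7 [P1,P2=01]: 0111  = hex 7
  rows 8-11 [P1,P2=10]: 0111  = hex 7
  rows 12-15 [P1,P2=11]: 0111  = hex 7
Output column (row 0 .. row 15) = 0111011101110111
Output column grouped in 4s = 0111 0111 0111 0111 = 0x7777
Convert to decimal digit by digit (value = value*16 + digit):
  7 -> 7
  7*16 + 7 = 119
  119*16 + 7 = 1911
  1911*16 + 7 = 30583
Decimal = 30583

30583


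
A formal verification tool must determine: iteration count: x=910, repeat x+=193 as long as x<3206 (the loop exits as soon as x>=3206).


Step 1: x goes from 910 toward 3206 by 193; the body runs while x<3206, so iterations = ceil((bound-start)/step)
Step 2: Distance=2296
Step 3: ceil(2296/193)=12

12


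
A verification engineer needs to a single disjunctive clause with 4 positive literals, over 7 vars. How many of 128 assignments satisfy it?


Step 1: Total=2^7=128
Step 2: Unsat when all 4 false: 2^3=8
Step 3: Sat=128-8=120

120


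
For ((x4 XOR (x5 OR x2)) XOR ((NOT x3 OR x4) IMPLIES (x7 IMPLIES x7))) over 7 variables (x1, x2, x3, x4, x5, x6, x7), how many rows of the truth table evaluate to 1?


Formula: ((x4 XOR (x5 OR x2)) XOR ((NOT x3 OR x4) IMPLIES (x7 IMPLIES x7))) over 7 vars (128 rows)
Evaluate each row (x1, x2, x3, x4, x5, x6, x7 as bits, MSB first):
  row 0 [0000000]: ((0 XOR (0 OR 0)) XOR ((NOT 0 OR 0) IMPLIES (0 IMPLIES 0))) -> 1
  row 1 [0000001]: ((0 XOR (0 OR 0)) XOR ((NOT 0 OR 0) IMPLIES (1 IMPLIES 1))) -> 1
  row 2 [0000010]: ((0 XOR (0 OR 0)) XOR ((NOT 0 OR 0) IMPLIES (0 IMPLIES 0))) -> 1
  row 3 [0000011]: ((0 XOR (0 OR 0)) XOR ((NOT 0 OR 0) IMPLIES (1 IMPLIES 1))) -> 1
  row 4 [0000100]: ((0 XOR (1 OR 0)) XOR ((NOT 0 OR 0) IMPLIES (0 IMPLIES 0))) -> 0
  (every remaining row is evaluated the same way; all 128 results are listed next)
Full result column, 8 rows per line (x1,x2,x3,x4 fixed per line; x5,x6,x7 runs 000..111 left to right):
  rows 0-7 [x1,x2,x3,x4=0000]: 11110000  (ones: 4)
  rows 8-15 [x1,x2,x3,x4=0001]: 00001111  (ones: 4)
  rows 16-23 [x1,x2,x3,x4=0010]: 11110000  (ones: 4)
  rows 24-31 [x1,x2,x3,x4=0011]: 00001111  (ones: 4)
  rows 32-39 [x1,x2,x3,x4=0100]: 00000000  (ones: 0)
  rows 40-47 [x1,x2,x3,x4=0101]: 11111111  (ones: 8)
  rows 48-55 [x1,x2,x3,x4=0110]: 00000000  (ones: 0)
  rows 56-63 [x1,x2,x3,x4=0111]: 11111111  (ones: 8)
  rows 64-71 [x1,x2,x3,x4=1000]: 11110000  (ones: 4)
  rows 72-79 [x1,x2,x3,x4=1001]: 00001111  (ones: 4)
  rows 80-87 [x1,x2,x3,x4=1010]: 11110000  (ones: 4)
  rows 88-95 [x1,x2,x3,x4=1011]: 00001111  (ones: 4)
  rows 96-103 [x1,x2,x3,x4=1100]: 00000000  (ones: 0)
  rows 104-111 [x1,x2,x3,x4=1101]: 11111111  (ones: 8)
  rows 112-119 [x1,x2,x3,x4=1110]: 00000000  (ones: 0)
  rows 120-127 [x1,x2,x3,x4=1111]: 11111111  (ones: 8)
Count of 1-rows = 4+4+4+4+0+8+0+8+4+4+4+4+0+8+0+8 = 64

64


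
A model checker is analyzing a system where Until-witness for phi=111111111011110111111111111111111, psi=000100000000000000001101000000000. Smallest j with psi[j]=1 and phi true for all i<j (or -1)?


(phi U psi) at 0: need smallest j with psi[j]=1 and phi[i]=1 for all i in [0,j).
Scan from step 0:
  step 0: phi=1, psi=0 -> continue
  step 1: phi=1, psi=0 -> continue
  step 2: phi=1, psi=0 -> continue
  step 3: psi=1 and phi held for [0,3) -> witness found
Witness step = 3

3


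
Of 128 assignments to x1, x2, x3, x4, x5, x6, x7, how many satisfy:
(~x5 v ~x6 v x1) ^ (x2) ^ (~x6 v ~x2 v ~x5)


CNF with 3 clauses over 7 vars (128 assignments).
An assignment satisfies CNF iff every clause has >=1 true literal.
Check each row (bits = x1,x2,x3,x4,x5,x6,x7; clause T/F shown):
  row 0 [0000000]: clauses=TFT -> 0
  row 1 [0000001]: clauses=TFT -> 0
  row 2 [0000010]: clauses=TFT -> 0
  row 3 [0000011]: clauses=TFT -> 0
  row 4 [0000100]: clauses=TFT -> 0
  (every remaining row is evaluated the same way; all 128 results are listed next)
Full result column, 8 rows per line (x1,x2,x3,x4 fixed per line; x5,x6,x7 runs 000..111 left to right):
  rows 0-7 [x1,x2,x3,x4=0000]: 00000000  (ones: 0)
  rows 8-15 [x1,x2,x3,x4=0001]: 00000000  (ones: 0)
  rows 16-23 [x1,x2,x3,x4=0010]: 00000000  (ones: 0)
  rows 24-31 [x1,x2,x3,x4=0011]: 00000000  (ones: 0)
  rows 32-39 [x1,x2,x3,x4=0100]: 11111100  (ones: 6)
  rows 40-47 [x1,x2,x3,x4=0101]: 11111100  (ones: 6)
  rows 48-55 [x1,x2,x3,x4=0110]: 11111100  (ones: 6)
  rows 56-63 [x1,x2,x3,x4=0111]: 11111100  (ones: 6)
  rows 64-71 [x1,x2,x3,x4=1000]: 00000000  (ones: 0)
  rows 72-79 [x1,x2,x3,x4=1001]: 00000000  (ones: 0)
  rows 80-87 [x1,x2,x3,x4=1010]: 00000000  (ones: 0)
  rows 88-95 [x1,x2,x3,x4=1011]: 00000000  (ones: 0)
  rows 96-103 [x1,x2,x3,x4=1100]: 11111100  (ones: 6)
  rows 104-111 [x1,x2,x3,x4=1101]: 11111100  (ones: 6)
  rows 112-119 [x1,x2,x3,x4=1110]: 11111100  (ones: 6)
  rows 120-127 [x1,x2,x3,x4=1111]: 11111100  (ones: 6)
Satisfying assignments = 0+0+0+0+6+6+6+6+0+0+0+0+6+6+6+6 = 48

48


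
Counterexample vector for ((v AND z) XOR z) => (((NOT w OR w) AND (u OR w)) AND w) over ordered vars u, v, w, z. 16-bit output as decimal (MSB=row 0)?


F1 = ((v AND z) XOR z)
F2 = (((NOT w OR w) AND (u OR w)) AND w)
Counterexample to F1=>F2 is where F1=1 and F2=0.
Evaluate each row (bits = u,v,w,z, MSB first):
  row 0 [0000]: F1=0 F2=0 -> F1&~F2 -> 0
  row 1 [0001]: F1=1 F2=0 -> F1&~F2 -> 1
  row 2 [0010]: F1=0 F2=1 -> F1&~F2 -> 0
  row 3 [0011]: F1=1 F2=1 -> F1&~F2 -> 0
  row 4 [0100]: F1=0 F2=0 -> F1&~F2 -> 0
  row 5 [0101]: F1=0 F2=0 -> F1&~F2 -> 0
  row 6 [0110]: F1=0 F2=1 -> F1&~F2 -> 0
  row 7 [0111]: F1=0 F2=1 -> F1&~F2 -> 0
  row 8 [1000]: F1=0 F2=0 -> F1&~F2 -> 0
  row 9 [1001]: F1=1 F2=0 -> F1&~F2 -> 1
  row 10 [1010]: F1=0 F2=1 -> F1&~F2 -> 0
  row 11 [1011]: F1=1 F2=1 -> F1&~F2 -> 0
  row 12 [1100]: F1=0 F2=0 -> F1&~F2 -> 0
  row 13 [1101]: F1=0 F2=0 -> F1&~F2 -> 0
  row 14 [1110]: F1=0 F2=1 -> F1&~F2 -> 0
  row 15 [1111]: F1=0 F2=1 -> F1&~F2 -> 0
Full result column, 4 rows per line (u,v fixed per line; w,z runs 00..11 left to right):
  rows 0-3 [u,v=00]: 0100  = hex 4
  rows 4-7 [u,v=01]: 0000  = hex 0
  rows 8-11 [u,v=10]: 0100  = hex 4
  rows 12-15 [u,v=11]: 0000  = hex 0
Counterexample vector (row 0 .. row 15) = 0100000001000000
Output column grouped in 4s = 0100 0000 0100 0000 = 0x4040
Convert to decimal digit by digit (value = value*16 + digit):
  4 -> 4
  4*16 + 0 = 64
  64*16 + 4 = 1028
  1028*16 + 0 = 16448
Decimal = 16448

16448


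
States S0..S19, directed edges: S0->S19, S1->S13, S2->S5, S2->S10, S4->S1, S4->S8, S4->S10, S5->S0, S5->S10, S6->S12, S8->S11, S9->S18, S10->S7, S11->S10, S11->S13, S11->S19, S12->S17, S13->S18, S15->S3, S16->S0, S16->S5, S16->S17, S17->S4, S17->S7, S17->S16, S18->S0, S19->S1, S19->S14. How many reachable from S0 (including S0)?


BFS from S0:
  layer 0: {S0}
  layer 1: {S19}
  layer 2: {S1, S14}
  layer 3: {S13}
  layer 4: {S18}
Reachable set: {S0, S1, S13, S14, S18, S19}
Count = 6

6


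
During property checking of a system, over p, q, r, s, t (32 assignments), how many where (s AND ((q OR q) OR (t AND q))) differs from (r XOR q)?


F1 = (s AND ((q OR q) OR (t AND q)))
F2 = (r XOR q)
Evaluate both on each of 32 rows (bits = p,q,r,s,t):
  row 0 [00000]: F1=0 F2=0 -> 0
  row 1 [00001]: F1=0 F2=0 -> 0
  row 2 [00010]: F1=0 F2=0 -> 0
  row 3 [00011]: F1=0 F2=0 -> 0
  row 4 [00100]: F1=0 F2=1 (differ) -> 1
  row 5 [00101]: F1=0 F2=1 (differ) -> 1
  row 6 [00110]: F1=0 F2=1 (differ) -> 1
  row 7 [00111]: F1=0 F2=1 (differ) -> 1
  row 8 [01000]: F1=0 F2=1 (differ) -> 1
  row 9 [01001]: F1=0 F2=1 (differ) -> 1
  row 10 [01010]: F1=1 F2=1 -> 0
  row 11 [01011]: F1=1 F2=1 -> 0
  row 12 [01100]: F1=0 F2=0 -> 0
  row 13 [01101]: F1=0 F2=0 -> 0
  row 14 [01110]: F1=1 F2=0 (differ) -> 1
  row 15 [01111]: F1=1 F2=0 (differ) -> 1
  row 16 [10000]: F1=0 F2=0 -> 0
  row 17 [10001]: F1=0 F2=0 -> 0
  row 18 [10010]: F1=0 F2=0 -> 0
  row 19 [10011]: F1=0 F2=0 -> 0
  row 20 [10100]: F1=0 F2=1 (differ) -> 1
  row 21 [10101]: F1=0 F2=1 (differ) -> 1
  row 22 [10110]: F1=0 F2=1 (differ) -> 1
  row 23 [10111]: F1=0 F2=1 (differ) -> 1
  row 24 [11000]: F1=0 F2=1 (differ) -> 1
  row 25 [11001]: F1=0 F2=1 (differ) -> 1
  row 26 [11010]: F1=1 F2=1 -> 0
  row 27 [11011]: F1=1 F2=1 -> 0
  row 28 [11100]: F1=0 F2=0 -> 0
  row 29 [11101]: F1=0 F2=0 -> 0
  row 30 [11110]: F1=1 F2=0 (differ) -> 1
  row 31 [11111]: F1=1 F2=0 (differ) -> 1
Full result column, 8 rows per line (p,q fixed per line; r,s,t runs 000..111 left to right):
  rows 0-7 [p,q=00]: 00001111  (ones: 4)
  rows 8-15 [p,q=01]: 11000011  (ones: 4)
  rows 16-23 [p,q=10]: 00001111  (ones: 4)
  rows 24-31 [p,q=11]: 11000011  (ones: 4)
Disagreements = 4+4+4+4 = 16

16


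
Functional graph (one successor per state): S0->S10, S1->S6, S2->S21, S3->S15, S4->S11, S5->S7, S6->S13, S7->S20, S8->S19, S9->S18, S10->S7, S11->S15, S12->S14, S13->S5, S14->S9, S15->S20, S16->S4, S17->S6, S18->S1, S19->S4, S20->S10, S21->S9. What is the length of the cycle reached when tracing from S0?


Trace from S0 until a state repeats:
  S0 -> S10 -> S7 -> S20 -> S10
S10 first seen at step 1, revisited at step 4.
Cycle length = 4 - 1 = 3

3


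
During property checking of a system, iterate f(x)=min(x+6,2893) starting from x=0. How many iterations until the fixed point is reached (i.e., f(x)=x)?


Step 1: x=0, cap=2893, increment=6
Step 2: x grows by 6 each step until capped at 2893; fixed point is x=2893
Step 3: iterations = ceil(2893/6) = 483

483


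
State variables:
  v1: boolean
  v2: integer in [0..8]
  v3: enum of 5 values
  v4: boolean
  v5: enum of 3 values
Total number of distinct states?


State space = product of domain sizes of all variables.
Domain sizes:
  v1 (boolean): 2
  v2 (integer in [0..8]): 9
  v3 (enum of 5 values): 5
  v4 (boolean): 2
  v5 (enum of 3 values): 3
Product = 2 * 9 * 5 * 2 * 3 = 540

540


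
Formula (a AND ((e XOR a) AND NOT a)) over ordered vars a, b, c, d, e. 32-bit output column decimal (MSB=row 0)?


Formula: (a AND ((e XOR a) AND NOT a)) over a, b, c, d, e (32 rows)
Evaluate each row (bits = a,b,c,d,e, MSB first):
  row 0 [00000]: (0 AND ((0 XOR 0) AND NOT 0)) -> 0
  row 1 [00001]: (0 AND ((1 XOR 0) AND NOT 0)) -> 0
  row 2 [00010]: (0 AND ((0 XOR 0) AND NOT 0)) -> 0
  row 3 [00011]: (0 AND ((1 XOR 0) AND NOT 0)) -> 0
  row 4 [00100]: (0 AND ((0 XOR 0) AND NOT 0)) -> 0
  row 5 [00101]: (0 AND ((1 XOR 0) AND NOT 0)) -> 0
  row 6 [00110]: (0 AND ((0 XOR 0) AND NOT 0)) -> 0
  row 7 [00111]: (0 AND ((1 XOR 0) AND NOT 0)) -> 0
  row 8 [01000]: (0 AND ((0 XOR 0) AND NOT 0)) -> 0
  row 9 [01001]: (0 AND ((1 XOR 0) AND NOT 0)) -> 0
  row 10 [01010]: (0 AND ((0 XOR 0) AND NOT 0)) -> 0
  row 11 [01011]: (0 AND ((1 XOR 0) AND NOT 0)) -> 0
  row 12 [01100]: (0 AND ((0 XOR 0) AND NOT 0)) -> 0
  row 13 [01101]: (0 AND ((1 XOR 0) AND NOT 0)) -> 0
  row 14 [01110]: (0 AND ((0 XOR 0) AND NOT 0)) -> 0
  row 15 [01111]: (0 AND ((1 XOR 0) AND NOT 0)) -> 0
  row 16 [10000]: (1 AND ((0 XOR 1) AND NOT 1)) -> 0
  row 17 [10001]: (1 AND ((1 XOR 1) AND NOT 1)) -> 0
  row 18 [10010]: (1 AND ((0 XOR 1) AND NOT 1)) -> 0
  row 19 [10011]: (1 AND ((1 XOR 1) AND NOT 1)) -> 0
  row 20 [10100]: (1 AND ((0 XOR 1) AND NOT 1)) -> 0
  row 21 [10101]: (1 AND ((1 XOR 1) AND NOT 1)) -> 0
  row 22 [10110]: (1 AND ((0 XOR 1) AND NOT 1)) -> 0
  row 23 [10111]: (1 AND ((1 XOR 1) AND NOT 1)) -> 0
  row 24 [11000]: (1 AND ((0 XOR 1) AND NOT 1)) -> 0
  row 25 [11001]: (1 AND ((1 XOR 1) AND NOT 1)) -> 0
  row 26 [11010]: (1 AND ((0 XOR 1) AND NOT 1)) -> 0
  row 27 [11011]: (1 AND ((1 XOR 1) AND NOT 1)) -> 0
  row 28 [11100]: (1 AND ((0 XOR 1) AND NOT 1)) -> 0
  row 29 [11101]: (1 AND ((1 XOR 1) AND NOT 1)) -> 0
  row 30 [11110]: (1 AND ((0 XOR 1) AND NOT 1)) -> 0
  row 31 [11111]: (1 AND ((1 XOR 1) AND NOT 1)) -> 0
Full result column, 4 rows per line (a,b,c fixed per line; d,e runs 00..11 left to right):
  rows 0-3 [a,b,c=000]: 0000  = hex 0
  rows 4-7 [a,b,c=001]: 0000  = hex 0
  rows 8-11 [a,b,c=010]: 0000  = hex 0
  rows 12-15 [a,b,c=011]: 0000  = hex 0
  rows 16-19 [a,b,c=100]: 0000  = hex 0
  rows 20-23 [a,b,c=101]: 0000  = hex 0
  rows 24-27 [a,b,c=110]: 0000  = hex 0
  rows 28-31 [a,b,c=111]: 0000  = hex 0
Output column (row 0 .. row 31) = 00000000000000000000000000000000
Output column grouped in 4s = 0000 0000 0000 0000 0000 0000 0000 0000 = 0x00000000
Convert to decimal digit by digit (value = value*16 + digit):
  0 -> 0
  0*16 + 0 = 0
  0*16 + 0 = 0
  0*16 + 0 = 0
  0*16 + 0 = 0
  0*16 + 0 = 0
  0*16 + 0 = 0
  0*16 + 0 = 0
Decimal = 0

0


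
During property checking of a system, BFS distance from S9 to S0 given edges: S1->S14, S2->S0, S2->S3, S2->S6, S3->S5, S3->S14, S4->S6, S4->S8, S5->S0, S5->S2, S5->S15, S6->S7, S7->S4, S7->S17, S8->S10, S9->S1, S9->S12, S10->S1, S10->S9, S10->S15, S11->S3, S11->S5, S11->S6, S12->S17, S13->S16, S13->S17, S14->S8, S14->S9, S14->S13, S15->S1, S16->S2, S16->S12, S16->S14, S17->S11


BFS layer-by-layer from S9:
  dist 0: {S9}
  dist 1: {S1, S12}
  dist 2: {S14, S17}
  dist 3: {S8, S11, S13}
  dist 4: {S3, S5, S6, S10, S16}
  dist 5: {S0, S2, S7, S15}
  -> S0 reached at distance 5
Shortest path length = 5

5


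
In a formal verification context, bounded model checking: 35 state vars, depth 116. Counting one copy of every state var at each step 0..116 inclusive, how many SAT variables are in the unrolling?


BMC unrolls to depth k, creating one copy of each state var for steps 0..k.
Step count = 116 + 1 = 117 (steps 0 through 116)
Vars per step = 35
Total = 35 * 117 = 4095

4095


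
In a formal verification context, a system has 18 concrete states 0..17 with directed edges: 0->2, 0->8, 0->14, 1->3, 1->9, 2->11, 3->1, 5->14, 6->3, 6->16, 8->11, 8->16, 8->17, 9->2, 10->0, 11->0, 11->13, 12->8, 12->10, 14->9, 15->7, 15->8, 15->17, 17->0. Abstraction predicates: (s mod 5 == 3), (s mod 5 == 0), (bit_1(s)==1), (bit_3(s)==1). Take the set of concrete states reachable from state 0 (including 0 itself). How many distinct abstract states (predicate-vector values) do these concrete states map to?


BFS from 0:
Concrete reachable: {0, 2, 8, 9, 11, 13, 14, 16, 17}
Abstract via predicates (s mod 5 == 3), (s mod 5 == 0), (bit_1(s)==1), (bit_3(s)==1):
  (0,0,0,0) <- {16, 17}
  (0,0,0,1) <- {9}
  (0,0,1,0) <- {2}
  (0,0,1,1) <- {11, 14}
  (0,1,0,0) <- {0}
  (1,0,0,1) <- {8, 13}
Distinct abstract states = 6

6


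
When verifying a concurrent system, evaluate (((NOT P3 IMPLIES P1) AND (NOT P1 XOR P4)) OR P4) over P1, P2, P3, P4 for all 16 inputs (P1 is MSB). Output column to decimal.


Formula: (((NOT P3 IMPLIES P1) AND (NOT P1 XOR P4)) OR P4) over P1, P2, P3, P4 (16 rows)
Evaluate each row (bits = P1,P2,P3,P4, MSB first):
  row 0 [0000]: (((NOT 0 IMPLIES 0) AND (NOT 0 XOR 0)) OR 0) -> 0
  row 1 [0001]: (((NOT 0 IMPLIES 0) AND (NOT 0 XOR 1)) OR 1) -> 1
  row 2 [0010]: (((NOT 1 IMPLIES 0) AND (NOT 0 XOR 0)) OR 0) -> 1
  row 3 [0011]: (((NOT 1 IMPLIES 0) AND (NOT 0 XOR 1)) OR 1) -> 1
  row 4 [0100]: (((NOT 0 IMPLIES 0) AND (NOT 0 XOR 0)) OR 0) -> 0
  row 5 [0101]: (((NOT 0 IMPLIES 0) AND (NOT 0 XOR 1)) OR 1) -> 1
  row 6 [0110]: (((NOT 1 IMPLIES 0) AND (NOT 0 XOR 0)) OR 0) -> 1
  row 7 [0111]: (((NOT 1 IMPLIES 0) AND (NOT 0 XOR 1)) OR 1) -> 1
  row 8 [1000]: (((NOT 0 IMPLIES 1) AND (NOT 1 XOR 0)) OR 0) -> 0
  row 9 [1001]: (((NOT 0 IMPLIES 1) AND (NOT 1 XOR 1)) OR 1) -> 1
  row 10 [1010]: (((NOT 1 IMPLIES 1) AND (NOT 1 XOR 0)) OR 0) -> 0
  row 11 [1011]: (((NOT 1 IMPLIES 1) AND (NOT 1 XOR 1)) OR 1) -> 1
  row 12 [1100]: (((NOT 0 IMPLIES 1) AND (NOT 1 XOR 0)) OR 0) -> 0
  row 13 [1101]: (((NOT 0 IMPLIES 1) AND (NOT 1 XOR 1)) OR 1) -> 1
  row 14 [1110]: (((NOT 1 IMPLIES 1) AND (NOT 1 XOR 0)) OR 0) -> 0
  row 15 [1111]: (((NOT 1 IMPLIES 1) AND (NOT 1 XOR 1)) OR 1) -> 1
Full result column, 4 rows per line (P1,P2 fixed per line; P3,P4 runs 00..11 left to right):
  rows 0-3 [P1,P2=00]: 0111  = hex 7
  rows 4-7 [P1,P2=01]: 0111  = hex 7
  rows 8-11 [P1,P2=10]: 0101  = hex 5
  rows 12-15 [P1,P2=11]: 0101  = hex 5
Output column (row 0 .. row 15) = 0111011101010101
Output column grouped in 4s = 0111 0111 0101 0101 = 0x7755
Convert to decimal digit by digit (value = value*16 + digit):
  7 -> 7
  7*16 + 7 = 119
  119*16 + 5 = 1909
  1909*16 + 5 = 30549
Decimal = 30549

30549


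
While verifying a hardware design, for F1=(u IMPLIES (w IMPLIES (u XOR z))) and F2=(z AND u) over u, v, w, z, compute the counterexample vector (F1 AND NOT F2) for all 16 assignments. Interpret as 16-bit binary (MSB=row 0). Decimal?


F1 = (u IMPLIES (w IMPLIES (u XOR z)))
F2 = (z AND u)
Counterexample to F1=>F2 is where F1=1 and F2=0.
Evaluate each row (bits = u,v,w,z, MSB first):
  row 0 [0000]: F1=1 F2=0 -> F1&~F2 -> 1
  row 1 [0001]: F1=1 F2=0 -> F1&~F2 -> 1
  row 2 [0010]: F1=1 F2=0 -> F1&~F2 -> 1
  row 3 [0011]: F1=1 F2=0 -> F1&~F2 -> 1
  row 4 [0100]: F1=1 F2=0 -> F1&~F2 -> 1
  row 5 [0101]: F1=1 F2=0 -> F1&~F2 -> 1
  row 6 [0110]: F1=1 F2=0 -> F1&~F2 -> 1
  row 7 [0111]: F1=1 F2=0 -> F1&~F2 -> 1
  row 8 [1000]: F1=1 F2=0 -> F1&~F2 -> 1
  row 9 [1001]: F1=1 F2=1 -> F1&~F2 -> 0
  row 10 [1010]: F1=1 F2=0 -> F1&~F2 -> 1
  row 11 [1011]: F1=0 F2=1 -> F1&~F2 -> 0
  row 12 [1100]: F1=1 F2=0 -> F1&~F2 -> 1
  row 13 [1101]: F1=1 F2=1 -> F1&~F2 -> 0
  row 14 [1110]: F1=1 F2=0 -> F1&~F2 -> 1
  row 15 [1111]: F1=0 F2=1 -> F1&~F2 -> 0
Full result column, 4 rows per line (u,v fixed per line; w,z runs 00..11 left to right):
  rows 0-3 [u,v=00]: 1111  = hex F
  rows 4-7 [u,v=01]: 1111  = hex F
  rows 8-11 [u,v=10]: 1010  = hex A
  rows 12-15 [u,v=11]: 1010  = hex A
Counterexample vector (row 0 .. row 15) = 1111111110101010
Output column grouped in 4s = 1111 1111 1010 1010 = 0xFFAA
Convert to decimal digit by digit (value = value*16 + digit):
  F -> 15
  15*16 + 15 (F) = 255
  255*16 + 10 (A) = 4090
  4090*16 + 10 (A) = 65450
Decimal = 65450

65450


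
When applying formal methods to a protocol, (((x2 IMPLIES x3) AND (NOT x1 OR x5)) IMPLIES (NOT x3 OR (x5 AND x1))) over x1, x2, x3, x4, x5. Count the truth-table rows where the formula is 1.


Formula: (((x2 IMPLIES x3) AND (NOT x1 OR x5)) IMPLIES (NOT x3 OR (x5 AND x1))) over 5 vars (32 rows)
Evaluate each row (x1, x2, x3, x4, x5 as bits, MSB first):
  row 0 [00000]: (((0 IMPLIES 0) AND (NOT 0 OR 0)) IMPLIES (NOT 0 OR (0 AND 0))) -> 1
  row 1 [00001]: (((0 IMPLIES 0) AND (NOT 0 OR 1)) IMPLIES (NOT 0 OR (1 AND 0))) -> 1
  row 2 [00010]: (((0 IMPLIES 0) AND (NOT 0 OR 0)) IMPLIES (NOT 0 OR (0 AND 0))) -> 1
  row 3 [00011]: (((0 IMPLIES 0) AND (NOT 0 OR 1)) IMPLIES (NOT 0 OR (1 AND 0))) -> 1
  row 4 [00100]: (((0 IMPLIES 1) AND (NOT 0 OR 0)) IMPLIES (NOT 1 OR (0 AND 0))) -> 0
  row 5 [00101]: (((0 IMPLIES 1) AND (NOT 0 OR 1)) IMPLIES (NOT 1 OR (1 AND 0))) -> 0
  row 6 [00110]: (((0 IMPLIES 1) AND (NOT 0 OR 0)) IMPLIES (NOT 1 OR (0 AND 0))) -> 0
  row 7 [00111]: (((0 IMPLIES 1) AND (NOT 0 OR 1)) IMPLIES (NOT 1 OR (1 AND 0))) -> 0
  row 8 [01000]: (((1 IMPLIES 0) AND (NOT 0 OR 0)) IMPLIES (NOT 0 OR (0 AND 0))) -> 1
  row 9 [01001]: (((1 IMPLIES 0) AND (NOT 0 OR 1)) IMPLIES (NOT 0 OR (1 AND 0))) -> 1
  row 10 [01010]: (((1 IMPLIES 0) AND (NOT 0 OR 0)) IMPLIES (NOT 0 OR (0 AND 0))) -> 1
  row 11 [01011]: (((1 IMPLIES 0) AND (NOT 0 OR 1)) IMPLIES (NOT 0 OR (1 AND 0))) -> 1
  row 12 [01100]: (((1 IMPLIES 1) AND (NOT 0 OR 0)) IMPLIES (NOT 1 OR (0 AND 0))) -> 0
  row 13 [01101]: (((1 IMPLIES 1) AND (NOT 0 OR 1)) IMPLIES (NOT 1 OR (1 AND 0))) -> 0
  row 14 [01110]: (((1 IMPLIES 1) AND (NOT 0 OR 0)) IMPLIES (NOT 1 OR (0 AND 0))) -> 0
  row 15 [01111]: (((1 IMPLIES 1) AND (NOT 0 OR 1)) IMPLIES (NOT 1 OR (1 AND 0))) -> 0
  row 16 [10000]: (((0 IMPLIES 0) AND (NOT 1 OR 0)) IMPLIES (NOT 0 OR (0 AND 1))) -> 1
  row 17 [10001]: (((0 IMPLIES 0) AND (NOT 1 OR 1)) IMPLIES (NOT 0 OR (1 AND 1))) -> 1
  row 18 [10010]: (((0 IMPLIES 0) AND (NOT 1 OR 0)) IMPLIES (NOT 0 OR (0 AND 1))) -> 1
  row 19 [10011]: (((0 IMPLIES 0) AND (NOT 1 OR 1)) IMPLIES (NOT 0 OR (1 AND 1))) -> 1
  row 20 [10100]: (((0 IMPLIES 1) AND (NOT 1 OR 0)) IMPLIES (NOT 1 OR (0 AND 1))) -> 1
  row 21 [10101]: (((0 IMPLIES 1) AND (NOT 1 OR 1)) IMPLIES (NOT 1 OR (1 AND 1))) -> 1
  row 22 [10110]: (((0 IMPLIES 1) AND (NOT 1 OR 0)) IMPLIES (NOT 1 OR (0 AND 1))) -> 1
  row 23 [10111]: (((0 IMPLIES 1) AND (NOT 1 OR 1)) IMPLIES (NOT 1 OR (1 AND 1))) -> 1
  row 24 [11000]: (((1 IMPLIES 0) AND (NOT 1 OR 0)) IMPLIES (NOT 0 OR (0 AND 1))) -> 1
  row 25 [11001]: (((1 IMPLIES 0) AND (NOT 1 OR 1)) IMPLIES (NOT 0 OR (1 AND 1))) -> 1
  row 26 [11010]: (((1 IMPLIES 0) AND (NOT 1 OR 0)) IMPLIES (NOT 0 OR (0 AND 1))) -> 1
  row 27 [11011]: (((1 IMPLIES 0) AND (NOT 1 OR 1)) IMPLIES (NOT 0 OR (1 AND 1))) -> 1
  row 28 [11100]: (((1 IMPLIES 1) AND (NOT 1 OR 0)) IMPLIES (NOT 1 OR (0 AND 1))) -> 1
  row 29 [11101]: (((1 IMPLIES 1) AND (NOT 1 OR 1)) IMPLIES (NOT 1 OR (1 AND 1))) -> 1
  row 30 [11110]: (((1 IMPLIES 1) AND (NOT 1 OR 0)) IMPLIES (NOT 1 OR (0 AND 1))) -> 1
  row 31 [11111]: (((1 IMPLIES 1) AND (NOT 1 OR 1)) IMPLIES (NOT 1 OR (1 AND 1))) -> 1
Full result column, 8 rows per line (x1,x2 fixed per line; x3,x4,x5 runs 000..111 left to right):
  rows 0-7 [x1,x2=00]: 11110000  (ones: 4)
  rows 8-15 [x1,x2=01]: 11110000  (ones: 4)
  rows 16-23 [x1,x2=10]: 11111111  (ones: 8)
  rows 24-31 [x1,x2=11]: 11111111  (ones: 8)
Count of 1-rows = 4+4+8+8 = 24

24


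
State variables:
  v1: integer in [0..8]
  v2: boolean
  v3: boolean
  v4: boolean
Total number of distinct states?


State space = product of domain sizes of all variables.
Domain sizes:
  v1 (integer in [0..8]): 9
  v2 (boolean): 2
  v3 (boolean): 2
  v4 (boolean): 2
Product = 9 * 2 * 2 * 2 = 72

72


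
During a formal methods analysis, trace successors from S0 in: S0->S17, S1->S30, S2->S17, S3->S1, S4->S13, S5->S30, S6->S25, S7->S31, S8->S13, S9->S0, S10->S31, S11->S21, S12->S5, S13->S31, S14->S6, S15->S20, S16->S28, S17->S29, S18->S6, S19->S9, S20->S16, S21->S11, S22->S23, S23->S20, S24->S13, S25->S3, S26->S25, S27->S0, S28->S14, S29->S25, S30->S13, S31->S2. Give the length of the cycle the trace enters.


Trace from S0 until a state repeats:
  S0 -> S17 -> S29 -> S25 -> S3 -> S1 -> S30 -> S13 -> S31 -> S2 -> S17
S17 first seen at step 1, revisited at step 10.
Cycle length = 10 - 1 = 9

9


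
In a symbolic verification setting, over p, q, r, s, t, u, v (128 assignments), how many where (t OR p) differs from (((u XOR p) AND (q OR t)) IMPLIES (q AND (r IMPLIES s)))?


F1 = (t OR p)
F2 = (((u XOR p) AND (q OR t)) IMPLIES (q AND (r IMPLIES s)))
Evaluate both on each of 128 rows (bits = p,q,r,s,t,u,v):
  row 0 [0000000]: F1=0 F2=1 (differ) -> 1
  row 1 [0000001]: F1=0 F2=1 (differ) -> 1
  row 2 [0000010]: F1=0 F2=1 (differ) -> 1
  row 3 [0000011]: F1=0 F2=1 (differ) -> 1
  row 4 [0000100]: F1=1 F2=1 -> 0
  (every remaining row is evaluated the same way; all 128 results are listed next)
Full result column, 8 rows per line (p,q,r,s fixed per line; t,u,v runs 000..111 left to right):
  rows 0-7 [p,q,r,s=0000]: 11110011  (ones: 6)
  rows 8-15 [p,q,r,s=0001]: 11110011  (ones: 6)
  rows 16-23 [p,q,r,s=0010]: 11110011  (ones: 6)
  rows 24-31 [p,q,r,s=0011]: 11110011  (ones: 6)
  rows 32-39 [p,q,r,s=0100]: 11110000  (ones: 4)
  rows 40-47 [p,q,r,s=0101]: 11110000  (ones: 4)
  rows 48-55 [p,q,r,s=0110]: 11000011  (ones: 4)
  rows 56-63 [p,q,r,s=0111]: 11110000  (ones: 4)
  rows 64-71 [p,q,r,s=1000]: 00001100  (ones: 2)
  rows 72-79 [p,q,r,s=1001]: 00001100  (ones: 2)
  rows 80-87 [p,q,r,s=1010]: 00001100  (ones: 2)
  rows 88-95 [p,q,r,s=1011]: 00001100  (ones: 2)
  rows 96-103 [p,q,r,s=1100]: 00000000  (ones: 0)
  rows 104-111 [p,q,r,s=1101]: 00000000  (ones: 0)
  rows 112-119 [p,q,r,s=1110]: 11001100  (ones: 4)
  rows 120-127 [p,q,r,s=1111]: 00000000  (ones: 0)
Disagreements = 6+6+6+6+4+4+4+4+2+2+2+2+0+0+4+0 = 52

52


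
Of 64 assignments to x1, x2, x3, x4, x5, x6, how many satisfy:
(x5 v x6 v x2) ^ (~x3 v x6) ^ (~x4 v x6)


CNF with 3 clauses over 6 vars (64 assignments).
An assignment satisfies CNF iff every clause has >=1 true literal.
Check each row (bits = x1,x2,x3,x4,x5,x6; clause T/F shown):
  row 0 [000000]: clauses=FTT -> 0
  row 1 [000001]: clauses=TTT -> 1
  row 2 [000010]: clauses=TTT -> 1
  row 3 [000011]: clauses=TTT -> 1
  row 4 [000100]: clauses=FTF -> 0
  (every remaining row is evaluated the same way; all 64 results are listed next)
Full result column, 8 rows per line (x1,x2,x3 fixed per line; x4,x5,x6 runs 000..111 left to right):
  rows 0-7 [x1,x2,x3=000]: 01110101  (ones: 5)
  rows 8-15 [x1,x2,x3=001]: 01010101  (ones: 4)
  rows 16-23 [x1,x2,x3=010]: 11110101  (ones: 6)
  rows 24-31 [x1,x2,x3=011]: 01010101  (ones: 4)
  rows 32-39 [x1,x2,x3=100]: 01110101  (ones: 5)
  rows 40-47 [x1,x2,x3=101]: 01010101  (ones: 4)
  rows 48-55 [x1,x2,x3=110]: 11110101  (ones: 6)
  rows 56-63 [x1,x2,x3=111]: 01010101  (ones: 4)
Satisfying assignments = 5+4+6+4+5+4+6+4 = 38

38


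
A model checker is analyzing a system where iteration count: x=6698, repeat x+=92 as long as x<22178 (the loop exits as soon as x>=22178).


Step 1: x goes from 6698 toward 22178 by 92; the body runs while x<22178, so iterations = ceil((bound-start)/step)
Step 2: Distance=15480
Step 3: ceil(15480/92)=169

169


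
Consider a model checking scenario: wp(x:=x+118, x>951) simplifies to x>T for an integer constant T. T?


Formula: wp(x:=E, P) = P[E/x] (substitute E for x in postcondition)
Step 1: Postcondition: x>951
Step 2: Substitute x+118 for x: x+118>951
Step 3: Solve for x: x > 951-118 = 833

833


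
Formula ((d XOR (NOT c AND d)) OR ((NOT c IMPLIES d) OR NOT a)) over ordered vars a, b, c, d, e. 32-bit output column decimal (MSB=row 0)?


Formula: ((d XOR (NOT c AND d)) OR ((NOT c IMPLIES d) OR NOT a)) over a, b, c, d, e (32 rows)
Evaluate each row (bits = a,b,c,d,e, MSB first):
  row 0 [00000]: ((0 XOR (NOT 0 AND 0)) OR ((NOT 0 IMPLIES 0) OR NOT 0)) -> 1
  row 1 [00001]: ((0 XOR (NOT 0 AND 0)) OR ((NOT 0 IMPLIES 0) OR NOT 0)) -> 1
  row 2 [00010]: ((1 XOR (NOT 0 AND 1)) OR ((NOT 0 IMPLIES 1) OR NOT 0)) -> 1
  row 3 [00011]: ((1 XOR (NOT 0 AND 1)) OR ((NOT 0 IMPLIES 1) OR NOT 0)) -> 1
  row 4 [00100]: ((0 XOR (NOT 1 AND 0)) OR ((NOT 1 IMPLIES 0) OR NOT 0)) -> 1
  row 5 [00101]: ((0 XOR (NOT 1 AND 0)) OR ((NOT 1 IMPLIES 0) OR NOT 0)) -> 1
  row 6 [00110]: ((1 XOR (NOT 1 AND 1)) OR ((NOT 1 IMPLIES 1) OR NOT 0)) -> 1
  row 7 [00111]: ((1 XOR (NOT 1 AND 1)) OR ((NOT 1 IMPLIES 1) OR NOT 0)) -> 1
  row 8 [01000]: ((0 XOR (NOT 0 AND 0)) OR ((NOT 0 IMPLIES 0) OR NOT 0)) -> 1
  row 9 [01001]: ((0 XOR (NOT 0 AND 0)) OR ((NOT 0 IMPLIES 0) OR NOT 0)) -> 1
  row 10 [01010]: ((1 XOR (NOT 0 AND 1)) OR ((NOT 0 IMPLIES 1) OR NOT 0)) -> 1
  row 11 [01011]: ((1 XOR (NOT 0 AND 1)) OR ((NOT 0 IMPLIES 1) OR NOT 0)) -> 1
  row 12 [01100]: ((0 XOR (NOT 1 AND 0)) OR ((NOT 1 IMPLIES 0) OR NOT 0)) -> 1
  row 13 [01101]: ((0 XOR (NOT 1 AND 0)) OR ((NOT 1 IMPLIES 0) OR NOT 0)) -> 1
  row 14 [01110]: ((1 XOR (NOT 1 AND 1)) OR ((NOT 1 IMPLIES 1) OR NOT 0)) -> 1
  row 15 [01111]: ((1 XOR (NOT 1 AND 1)) OR ((NOT 1 IMPLIES 1) OR NOT 0)) -> 1
  row 16 [10000]: ((0 XOR (NOT 0 AND 0)) OR ((NOT 0 IMPLIES 0) OR NOT 1)) -> 0
  row 17 [10001]: ((0 XOR (NOT 0 AND 0)) OR ((NOT 0 IMPLIES 0) OR NOT 1)) -> 0
  row 18 [10010]: ((1 XOR (NOT 0 AND 1)) OR ((NOT 0 IMPLIES 1) OR NOT 1)) -> 1
  row 19 [10011]: ((1 XOR (NOT 0 AND 1)) OR ((NOT 0 IMPLIES 1) OR NOT 1)) -> 1
  row 20 [10100]: ((0 XOR (NOT 1 AND 0)) OR ((NOT 1 IMPLIES 0) OR NOT 1)) -> 1
  row 21 [10101]: ((0 XOR (NOT 1 AND 0)) OR ((NOT 1 IMPLIES 0) OR NOT 1)) -> 1
  row 22 [10110]: ((1 XOR (NOT 1 AND 1)) OR ((NOT 1 IMPLIES 1) OR NOT 1)) -> 1
  row 23 [10111]: ((1 XOR (NOT 1 AND 1)) OR ((NOT 1 IMPLIES 1) OR NOT 1)) -> 1
  row 24 [11000]: ((0 XOR (NOT 0 AND 0)) OR ((NOT 0 IMPLIES 0) OR NOT 1)) -> 0
  row 25 [11001]: ((0 XOR (NOT 0 AND 0)) OR ((NOT 0 IMPLIES 0) OR NOT 1)) -> 0
  row 26 [11010]: ((1 XOR (NOT 0 AND 1)) OR ((NOT 0 IMPLIES 1) OR NOT 1)) -> 1
  row 27 [11011]: ((1 XOR (NOT 0 AND 1)) OR ((NOT 0 IMPLIES 1) OR NOT 1)) -> 1
  row 28 [11100]: ((0 XOR (NOT 1 AND 0)) OR ((NOT 1 IMPLIES 0) OR NOT 1)) -> 1
  row 29 [11101]: ((0 XOR (NOT 1 AND 0)) OR ((NOT 1 IMPLIES 0) OR NOT 1)) -> 1
  row 30 [11110]: ((1 XOR (NOT 1 AND 1)) OR ((NOT 1 IMPLIES 1) OR NOT 1)) -> 1
  row 31 [11111]: ((1 XOR (NOT 1 AND 1)) OR ((NOT 1 IMPLIES 1) OR NOT 1)) -> 1
Full result column, 4 rows per line (a,b,c fixed per line; d,e runs 00..11 left to right):
  rows 0-3 [a,b,c=000]: 1111  = hex F
  rows 4-7 [a,b,c=001]: 1111  = hex F
  rows 8-11 [a,b,c=010]: 1111  = hex F
  rows 12-15 [a,b,c=011]: 1111  = hex F
  rows 16-19 [a,b,c=100]: 0011  = hex 3
  rows 20-23 [a,b,c=101]: 1111  = hex F
  rows 24-27 [a,b,c=110]: 0011  = hex 3
  rows 28-31 [a,b,c=111]: 1111  = hex F
Output column (row 0 .. row 31) = 11111111111111110011111100111111
Output column grouped in 4s = 1111 1111 1111 1111 0011 1111 0011 1111 = 0xFFFF3F3F
Convert to decimal digit by digit (value = value*16 + digit):
  F -> 15
  15*16 + 15 (F) = 255
  255*16 + 15 (F) = 4095
  4095*16 + 15 (F) = 65535
  65535*16 + 3 = 1048563
  1048563*16 + 15 (F) = 16777023
  16777023*16 + 3 = 268432371
  268432371*16 + 15 (F) = 4294917951
Decimal = 4294917951

4294917951
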